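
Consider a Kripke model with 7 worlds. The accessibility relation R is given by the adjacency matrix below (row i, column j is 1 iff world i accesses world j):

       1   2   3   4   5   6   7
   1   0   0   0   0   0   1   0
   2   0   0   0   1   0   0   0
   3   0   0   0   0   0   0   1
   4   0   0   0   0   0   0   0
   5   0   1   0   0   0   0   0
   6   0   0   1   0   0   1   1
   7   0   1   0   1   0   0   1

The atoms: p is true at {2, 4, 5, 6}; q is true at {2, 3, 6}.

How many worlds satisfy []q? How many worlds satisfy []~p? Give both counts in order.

3 and 2

For []q:
1: successors {6}; q there: 6:T. ✓
2: successors {4}; q there: 4:F. ✗
3: successors {7}; q there: 7:F. ✗
4: no successors, so []q holds vacuously. ✓
5: successors {2}; q there: 2:T. ✓
6: successors {3, 6, 7}; q there: 3:T, 6:T, 7:F. ✗
7: successors {2, 4, 7}; q there: 2:T, 4:F, 7:F. ✗
— 3 worlds.
For []~p:
1: successors {6}; ~p there: 6:F. ✗
2: successors {4}; ~p there: 4:F. ✗
3: successors {7}; ~p there: 7:T. ✓
4: no successors, so []~p holds vacuously. ✓
5: successors {2}; ~p there: 2:F. ✗
6: successors {3, 6, 7}; ~p there: 3:T, 6:F, 7:T. ✗
7: successors {2, 4, 7}; ~p there: 2:F, 4:F, 7:T. ✗
— 2 worlds.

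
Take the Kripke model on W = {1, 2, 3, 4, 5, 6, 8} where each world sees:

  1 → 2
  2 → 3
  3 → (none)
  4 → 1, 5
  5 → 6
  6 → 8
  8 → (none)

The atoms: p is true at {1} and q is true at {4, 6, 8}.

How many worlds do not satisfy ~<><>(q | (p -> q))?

3

1: <><>(q | (p -> q)) is T. ✗
2: <><>(q | (p -> q)) is F. ✓
3: <><>(q | (p -> q)) is F. ✓
4: <><>(q | (p -> q)) is T. ✗
5: <><>(q | (p -> q)) is T. ✗
6: <><>(q | (p -> q)) is F. ✓
8: <><>(q | (p -> q)) is F. ✓
Satisfying worlds: {2, 3, 6, 8}.
So ~<><>(q | (p -> q)) fails at the other 3 worlds.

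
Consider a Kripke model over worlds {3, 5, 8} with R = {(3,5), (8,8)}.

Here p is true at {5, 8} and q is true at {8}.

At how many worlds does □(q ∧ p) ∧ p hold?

3: □(q ∧ p) is F, p is F. ✗
5: □(q ∧ p) is T, p is T. ✓
8: □(q ∧ p) is T, p is T. ✓
Satisfying worlds: {5, 8}.

2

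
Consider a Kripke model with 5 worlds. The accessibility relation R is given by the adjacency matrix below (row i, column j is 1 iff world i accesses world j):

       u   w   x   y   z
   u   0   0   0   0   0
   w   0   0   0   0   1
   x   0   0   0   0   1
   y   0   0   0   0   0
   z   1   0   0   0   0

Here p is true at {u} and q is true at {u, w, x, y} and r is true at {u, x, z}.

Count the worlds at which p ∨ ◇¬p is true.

3

u: p is T, ◇¬p is F. ✓
w: p is F, ◇¬p is T. ✓
x: p is F, ◇¬p is T. ✓
y: p is F, ◇¬p is F. ✗
z: p is F, ◇¬p is F. ✗
Satisfying worlds: {u, w, x}.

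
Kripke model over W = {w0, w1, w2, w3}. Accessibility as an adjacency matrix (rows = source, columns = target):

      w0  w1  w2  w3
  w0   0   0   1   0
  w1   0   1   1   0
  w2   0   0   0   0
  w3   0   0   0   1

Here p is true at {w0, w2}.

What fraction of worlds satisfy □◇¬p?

1/2

w0: successors {w2}; ◇¬p there: w2:F. ✗
w1: successors {w1, w2}; ◇¬p there: w1:T, w2:F. ✗
w2: no successors, so □◇¬p holds vacuously. ✓
w3: successors {w3}; ◇¬p there: w3:T. ✓
That's 2 of 4 worlds, so 2/4 = 1/2.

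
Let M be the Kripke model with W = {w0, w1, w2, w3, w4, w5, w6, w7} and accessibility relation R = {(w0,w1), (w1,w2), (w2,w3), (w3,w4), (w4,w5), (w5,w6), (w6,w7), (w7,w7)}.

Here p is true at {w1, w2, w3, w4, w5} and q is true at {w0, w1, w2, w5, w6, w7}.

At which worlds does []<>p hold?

w0: successors {w1}; <>p there: w1:T. ✓
w1: successors {w2}; <>p there: w2:T. ✓
w2: successors {w3}; <>p there: w3:T. ✓
w3: successors {w4}; <>p there: w4:T. ✓
w4: successors {w5}; <>p there: w5:F. ✗
w5: successors {w6}; <>p there: w6:F. ✗
w6: successors {w7}; <>p there: w7:F. ✗
w7: successors {w7}; <>p there: w7:F. ✗

{w0, w1, w2, w3}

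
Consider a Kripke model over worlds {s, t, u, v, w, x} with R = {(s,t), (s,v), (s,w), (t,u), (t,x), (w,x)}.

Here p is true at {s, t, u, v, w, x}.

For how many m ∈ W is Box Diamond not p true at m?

s: successors {t, v, w}; Diamond not p there: t:F, v:F, w:F. ✗
t: successors {u, x}; Diamond not p there: u:F, x:F. ✗
u: no successors, so Box Diamond not p holds vacuously. ✓
v: no successors, so Box Diamond not p holds vacuously. ✓
w: successors {x}; Diamond not p there: x:F. ✗
x: no successors, so Box Diamond not p holds vacuously. ✓
Satisfying worlds: {u, v, x}.

3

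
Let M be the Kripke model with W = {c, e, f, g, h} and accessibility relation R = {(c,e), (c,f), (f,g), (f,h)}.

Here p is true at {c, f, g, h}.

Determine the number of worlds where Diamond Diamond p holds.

c: successors {e, f}; Diamond p there: e:F, f:T. ✓
e: no successors, so Diamond Diamond p fails. ✗
f: successors {g, h}; Diamond p there: g:F, h:F. ✗
g: no successors, so Diamond Diamond p fails. ✗
h: no successors, so Diamond Diamond p fails. ✗
Satisfying worlds: {c}.

1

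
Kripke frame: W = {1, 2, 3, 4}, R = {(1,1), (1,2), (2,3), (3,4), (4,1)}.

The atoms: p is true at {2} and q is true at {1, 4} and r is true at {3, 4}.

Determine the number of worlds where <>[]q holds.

1: successors {1, 2}; []q there: 1:F, 2:F. ✗
2: successors {3}; []q there: 3:T. ✓
3: successors {4}; []q there: 4:T. ✓
4: successors {1}; []q there: 1:F. ✗
Satisfying worlds: {2, 3}.

2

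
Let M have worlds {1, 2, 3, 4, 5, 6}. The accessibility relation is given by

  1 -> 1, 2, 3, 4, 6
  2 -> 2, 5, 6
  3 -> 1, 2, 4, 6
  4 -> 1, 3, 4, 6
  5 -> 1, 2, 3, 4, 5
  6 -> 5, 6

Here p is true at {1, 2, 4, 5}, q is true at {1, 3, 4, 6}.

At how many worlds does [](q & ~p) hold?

1: successors {1, 2, 3, 4, 6}; q & ~p there: 1:F, 2:F, 3:T, 4:F, 6:T. ✗
2: successors {2, 5, 6}; q & ~p there: 2:F, 5:F, 6:T. ✗
3: successors {1, 2, 4, 6}; q & ~p there: 1:F, 2:F, 4:F, 6:T. ✗
4: successors {1, 3, 4, 6}; q & ~p there: 1:F, 3:T, 4:F, 6:T. ✗
5: successors {1, 2, 3, 4, 5}; q & ~p there: 1:F, 2:F, 3:T, 4:F, 5:F. ✗
6: successors {5, 6}; q & ~p there: 5:F, 6:T. ✗
Satisfying worlds: ∅.

0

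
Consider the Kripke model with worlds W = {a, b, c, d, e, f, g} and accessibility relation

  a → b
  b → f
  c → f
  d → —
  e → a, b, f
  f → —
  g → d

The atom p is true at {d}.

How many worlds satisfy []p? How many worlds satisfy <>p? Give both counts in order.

For []p:
a: successors {b}; p there: b:F. ✗
b: successors {f}; p there: f:F. ✗
c: successors {f}; p there: f:F. ✗
d: no successors, so []p holds vacuously. ✓
e: successors {a, b, f}; p there: a:F, b:F, f:F. ✗
f: no successors, so []p holds vacuously. ✓
g: successors {d}; p there: d:T. ✓
— 3 worlds.
For <>p:
a: successors {b}; p there: b:F. ✗
b: successors {f}; p there: f:F. ✗
c: successors {f}; p there: f:F. ✗
d: no successors, so <>p fails. ✗
e: successors {a, b, f}; p there: a:F, b:F, f:F. ✗
f: no successors, so <>p fails. ✗
g: successors {d}; p there: d:T. ✓
— 1 world.

3 and 1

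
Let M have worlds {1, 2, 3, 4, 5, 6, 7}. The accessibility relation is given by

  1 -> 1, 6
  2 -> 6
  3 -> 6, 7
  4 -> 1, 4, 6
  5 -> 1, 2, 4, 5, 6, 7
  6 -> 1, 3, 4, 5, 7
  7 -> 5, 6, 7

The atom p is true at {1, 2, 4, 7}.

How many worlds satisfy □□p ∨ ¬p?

3

1: □□p is F, ¬p is F. ✗
2: □□p is F, ¬p is F. ✗
3: □□p is F, ¬p is T. ✓
4: □□p is F, ¬p is F. ✗
5: □□p is F, ¬p is T. ✓
6: □□p is F, ¬p is T. ✓
7: □□p is F, ¬p is F. ✗
Satisfying worlds: {3, 5, 6}.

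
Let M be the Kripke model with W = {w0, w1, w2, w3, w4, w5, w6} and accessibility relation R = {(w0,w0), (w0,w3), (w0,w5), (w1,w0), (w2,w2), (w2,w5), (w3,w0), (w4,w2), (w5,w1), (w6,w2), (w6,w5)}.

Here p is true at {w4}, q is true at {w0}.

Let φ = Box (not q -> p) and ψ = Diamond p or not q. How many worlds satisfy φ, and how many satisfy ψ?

2 and 6

For Box (not q -> p):
w0: successors {w0, w3, w5}; not q -> p there: w0:T, w3:F, w5:F. ✗
w1: successors {w0}; not q -> p there: w0:T. ✓
w2: successors {w2, w5}; not q -> p there: w2:F, w5:F. ✗
w3: successors {w0}; not q -> p there: w0:T. ✓
w4: successors {w2}; not q -> p there: w2:F. ✗
w5: successors {w1}; not q -> p there: w1:F. ✗
w6: successors {w2, w5}; not q -> p there: w2:F, w5:F. ✗
— 2 worlds.
For Diamond p or not q:
w0: Diamond p is F, not q is F. ✗
w1: Diamond p is F, not q is T. ✓
w2: Diamond p is F, not q is T. ✓
w3: Diamond p is F, not q is T. ✓
w4: Diamond p is F, not q is T. ✓
w5: Diamond p is F, not q is T. ✓
w6: Diamond p is F, not q is T. ✓
— 6 worlds.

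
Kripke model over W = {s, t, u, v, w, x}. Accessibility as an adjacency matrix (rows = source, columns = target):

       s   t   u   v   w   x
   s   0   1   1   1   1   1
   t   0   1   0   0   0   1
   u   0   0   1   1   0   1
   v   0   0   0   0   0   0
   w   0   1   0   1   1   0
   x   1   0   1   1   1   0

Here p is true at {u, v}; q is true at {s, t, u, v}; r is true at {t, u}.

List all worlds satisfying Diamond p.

s: successors {t, u, v, w, x}; p there: t:F, u:T, v:T, w:F, x:F. ✓
t: successors {t, x}; p there: t:F, x:F. ✗
u: successors {u, v, x}; p there: u:T, v:T, x:F. ✓
v: no successors, so Diamond p fails. ✗
w: successors {t, v, w}; p there: t:F, v:T, w:F. ✓
x: successors {s, u, v, w}; p there: s:F, u:T, v:T, w:F. ✓

{s, u, w, x}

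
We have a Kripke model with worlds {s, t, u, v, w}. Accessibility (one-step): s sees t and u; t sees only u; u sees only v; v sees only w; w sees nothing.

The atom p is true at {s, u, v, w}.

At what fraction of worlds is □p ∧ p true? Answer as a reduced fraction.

s: □p is F, p is T. ✗
t: □p is T, p is F. ✗
u: □p is T, p is T. ✓
v: □p is T, p is T. ✓
w: □p is T, p is T. ✓
That's 3 of 5 worlds, so 3/5.

3/5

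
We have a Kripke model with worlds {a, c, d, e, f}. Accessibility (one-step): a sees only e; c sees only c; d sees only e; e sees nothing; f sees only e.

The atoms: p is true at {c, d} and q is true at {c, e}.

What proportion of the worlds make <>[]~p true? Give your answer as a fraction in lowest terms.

a: successors {e}; []~p there: e:T. ✓
c: successors {c}; []~p there: c:F. ✗
d: successors {e}; []~p there: e:T. ✓
e: no successors, so <>[]~p fails. ✗
f: successors {e}; []~p there: e:T. ✓
That's 3 of 5 worlds, so 3/5.

3/5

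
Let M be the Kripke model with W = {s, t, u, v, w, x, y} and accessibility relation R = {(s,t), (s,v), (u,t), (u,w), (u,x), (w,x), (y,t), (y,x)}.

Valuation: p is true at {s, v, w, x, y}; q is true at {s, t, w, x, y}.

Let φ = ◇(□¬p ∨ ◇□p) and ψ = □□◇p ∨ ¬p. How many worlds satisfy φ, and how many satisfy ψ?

For ◇(□¬p ∨ ◇□p):
s: successors {t, v}; □¬p ∨ ◇□p there: t:T, v:T. ✓
t: no successors, so ◇(□¬p ∨ ◇□p) fails. ✗
u: successors {t, w, x}; □¬p ∨ ◇□p there: t:T, w:T, x:T. ✓
v: no successors, so ◇(□¬p ∨ ◇□p) fails. ✗
w: successors {x}; □¬p ∨ ◇□p there: x:T. ✓
x: no successors, so ◇(□¬p ∨ ◇□p) fails. ✗
y: successors {t, x}; □¬p ∨ ◇□p there: t:T, x:T. ✓
— 4 worlds.
For □□◇p ∨ ¬p:
s: □□◇p is T, ¬p is F. ✓
t: □□◇p is T, ¬p is T. ✓
u: □□◇p is F, ¬p is T. ✓
v: □□◇p is T, ¬p is F. ✓
w: □□◇p is T, ¬p is F. ✓
x: □□◇p is T, ¬p is F. ✓
y: □□◇p is T, ¬p is F. ✓
— 7 worlds.

4 and 7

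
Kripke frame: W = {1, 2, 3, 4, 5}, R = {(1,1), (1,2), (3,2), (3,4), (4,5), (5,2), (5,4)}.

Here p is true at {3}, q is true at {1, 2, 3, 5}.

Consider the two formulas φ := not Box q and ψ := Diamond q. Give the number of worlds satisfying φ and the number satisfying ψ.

For not Box q:
1: Box q is T. ✗
2: Box q is T. ✗
3: Box q is F. ✓
4: Box q is T. ✗
5: Box q is F. ✓
— 2 worlds.
For Diamond q:
1: successors {1, 2}; q there: 1:T, 2:T. ✓
2: no successors, so Diamond q fails. ✗
3: successors {2, 4}; q there: 2:T, 4:F. ✓
4: successors {5}; q there: 5:T. ✓
5: successors {2, 4}; q there: 2:T, 4:F. ✓
— 4 worlds.

2 and 4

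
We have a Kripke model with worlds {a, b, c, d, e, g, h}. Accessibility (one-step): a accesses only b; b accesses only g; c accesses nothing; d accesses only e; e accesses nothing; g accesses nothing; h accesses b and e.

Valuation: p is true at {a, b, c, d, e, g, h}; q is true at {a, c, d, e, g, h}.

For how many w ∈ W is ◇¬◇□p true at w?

3

a: successors {b}; ¬◇□p there: b:F. ✗
b: successors {g}; ¬◇□p there: g:T. ✓
c: no successors, so ◇¬◇□p fails. ✗
d: successors {e}; ¬◇□p there: e:T. ✓
e: no successors, so ◇¬◇□p fails. ✗
g: no successors, so ◇¬◇□p fails. ✗
h: successors {b, e}; ¬◇□p there: b:F, e:T. ✓
Satisfying worlds: {b, d, h}.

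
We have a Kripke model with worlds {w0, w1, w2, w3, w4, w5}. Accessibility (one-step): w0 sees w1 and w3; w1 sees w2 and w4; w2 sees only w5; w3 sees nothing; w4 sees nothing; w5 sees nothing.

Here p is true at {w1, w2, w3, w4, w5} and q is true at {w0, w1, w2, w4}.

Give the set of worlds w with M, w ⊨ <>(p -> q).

w0: successors {w1, w3}; p -> q there: w1:T, w3:F. ✓
w1: successors {w2, w4}; p -> q there: w2:T, w4:T. ✓
w2: successors {w5}; p -> q there: w5:F. ✗
w3: no successors, so <>(p -> q) fails. ✗
w4: no successors, so <>(p -> q) fails. ✗
w5: no successors, so <>(p -> q) fails. ✗

{w0, w1}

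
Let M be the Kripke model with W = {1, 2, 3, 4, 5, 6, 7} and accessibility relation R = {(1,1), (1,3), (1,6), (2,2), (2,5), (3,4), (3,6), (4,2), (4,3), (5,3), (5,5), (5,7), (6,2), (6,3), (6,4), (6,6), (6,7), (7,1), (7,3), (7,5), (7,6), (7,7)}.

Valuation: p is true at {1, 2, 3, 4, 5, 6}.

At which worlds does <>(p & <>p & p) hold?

1: successors {1, 3, 6}; p & <>p & p there: 1:T, 3:T, 6:T. ✓
2: successors {2, 5}; p & <>p & p there: 2:T, 5:T. ✓
3: successors {4, 6}; p & <>p & p there: 4:T, 6:T. ✓
4: successors {2, 3}; p & <>p & p there: 2:T, 3:T. ✓
5: successors {3, 5, 7}; p & <>p & p there: 3:T, 5:T, 7:F. ✓
6: successors {2, 3, 4, 6, 7}; p & <>p & p there: 2:T, 3:T, 4:T, 6:T, 7:F. ✓
7: successors {1, 3, 5, 6, 7}; p & <>p & p there: 1:T, 3:T, 5:T, 6:T, 7:F. ✓

{1, 2, 3, 4, 5, 6, 7}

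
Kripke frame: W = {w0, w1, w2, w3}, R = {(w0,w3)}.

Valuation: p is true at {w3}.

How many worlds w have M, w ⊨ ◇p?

1

w0: successors {w3}; p there: w3:T. ✓
w1: no successors, so ◇p fails. ✗
w2: no successors, so ◇p fails. ✗
w3: no successors, so ◇p fails. ✗
Satisfying worlds: {w0}.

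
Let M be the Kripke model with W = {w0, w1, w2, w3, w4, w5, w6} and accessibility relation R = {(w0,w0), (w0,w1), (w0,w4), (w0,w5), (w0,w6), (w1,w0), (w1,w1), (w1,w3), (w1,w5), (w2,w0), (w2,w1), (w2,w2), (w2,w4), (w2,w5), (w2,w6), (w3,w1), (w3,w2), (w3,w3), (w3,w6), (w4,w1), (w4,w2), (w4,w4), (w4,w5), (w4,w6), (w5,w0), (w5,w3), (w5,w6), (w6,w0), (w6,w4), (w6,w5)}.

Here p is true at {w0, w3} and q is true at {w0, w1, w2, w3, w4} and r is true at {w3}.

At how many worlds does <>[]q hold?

w0: successors {w0, w1, w4, w5, w6}; []q there: w0:F, w1:F, w4:F, w5:F, w6:F. ✗
w1: successors {w0, w1, w3, w5}; []q there: w0:F, w1:F, w3:F, w5:F. ✗
w2: successors {w0, w1, w2, w4, w5, w6}; []q there: w0:F, w1:F, w2:F, w4:F, w5:F, w6:F. ✗
w3: successors {w1, w2, w3, w6}; []q there: w1:F, w2:F, w3:F, w6:F. ✗
w4: successors {w1, w2, w4, w5, w6}; []q there: w1:F, w2:F, w4:F, w5:F, w6:F. ✗
w5: successors {w0, w3, w6}; []q there: w0:F, w3:F, w6:F. ✗
w6: successors {w0, w4, w5}; []q there: w0:F, w4:F, w5:F. ✗
Satisfying worlds: ∅.

0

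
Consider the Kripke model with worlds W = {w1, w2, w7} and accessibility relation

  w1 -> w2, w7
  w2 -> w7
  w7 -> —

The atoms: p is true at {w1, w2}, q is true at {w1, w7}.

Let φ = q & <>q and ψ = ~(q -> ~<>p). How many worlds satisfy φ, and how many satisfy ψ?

1 and 1

For q & <>q:
w1: q is T, <>q is T. ✓
w2: q is F, <>q is T. ✗
w7: q is T, <>q is F. ✗
— 1 world.
For ~(q -> ~<>p):
w1: q -> ~<>p is F. ✓
w2: q -> ~<>p is T. ✗
w7: q -> ~<>p is T. ✗
— 1 world.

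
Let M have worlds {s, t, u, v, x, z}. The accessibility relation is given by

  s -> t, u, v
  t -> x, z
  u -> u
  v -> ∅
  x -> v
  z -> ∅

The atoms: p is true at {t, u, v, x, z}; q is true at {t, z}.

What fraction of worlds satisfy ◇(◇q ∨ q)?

1/3

s: successors {t, u, v}; ◇q ∨ q there: t:T, u:F, v:F. ✓
t: successors {x, z}; ◇q ∨ q there: x:F, z:T. ✓
u: successors {u}; ◇q ∨ q there: u:F. ✗
v: no successors, so ◇(◇q ∨ q) fails. ✗
x: successors {v}; ◇q ∨ q there: v:F. ✗
z: no successors, so ◇(◇q ∨ q) fails. ✗
That's 2 of 6 worlds, so 2/6 = 1/3.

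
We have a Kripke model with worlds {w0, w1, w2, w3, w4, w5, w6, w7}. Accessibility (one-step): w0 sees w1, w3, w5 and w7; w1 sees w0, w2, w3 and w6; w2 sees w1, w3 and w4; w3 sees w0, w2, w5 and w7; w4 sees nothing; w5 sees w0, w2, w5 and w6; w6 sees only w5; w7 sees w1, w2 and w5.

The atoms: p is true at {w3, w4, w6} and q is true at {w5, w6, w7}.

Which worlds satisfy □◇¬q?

{w0, w3, w4, w6, w7}

w0: successors {w1, w3, w5, w7}; ◇¬q there: w1:T, w3:T, w5:T, w7:T. ✓
w1: successors {w0, w2, w3, w6}; ◇¬q there: w0:T, w2:T, w3:T, w6:F. ✗
w2: successors {w1, w3, w4}; ◇¬q there: w1:T, w3:T, w4:F. ✗
w3: successors {w0, w2, w5, w7}; ◇¬q there: w0:T, w2:T, w5:T, w7:T. ✓
w4: no successors, so □◇¬q holds vacuously. ✓
w5: successors {w0, w2, w5, w6}; ◇¬q there: w0:T, w2:T, w5:T, w6:F. ✗
w6: successors {w5}; ◇¬q there: w5:T. ✓
w7: successors {w1, w2, w5}; ◇¬q there: w1:T, w2:T, w5:T. ✓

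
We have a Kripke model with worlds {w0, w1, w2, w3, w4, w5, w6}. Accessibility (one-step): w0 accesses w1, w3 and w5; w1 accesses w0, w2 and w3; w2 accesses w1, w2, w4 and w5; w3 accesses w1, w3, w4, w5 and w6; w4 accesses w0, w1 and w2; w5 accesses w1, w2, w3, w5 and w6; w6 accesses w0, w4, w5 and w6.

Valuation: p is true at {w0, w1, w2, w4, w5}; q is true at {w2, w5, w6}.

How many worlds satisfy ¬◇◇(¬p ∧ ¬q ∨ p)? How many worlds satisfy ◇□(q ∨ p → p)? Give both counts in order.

For ¬◇◇(¬p ∧ ¬q ∨ p):
w0: ◇◇(¬p ∧ ¬q ∨ p) is T. ✗
w1: ◇◇(¬p ∧ ¬q ∨ p) is T. ✗
w2: ◇◇(¬p ∧ ¬q ∨ p) is T. ✗
w3: ◇◇(¬p ∧ ¬q ∨ p) is T. ✗
w4: ◇◇(¬p ∧ ¬q ∨ p) is T. ✗
w5: ◇◇(¬p ∧ ¬q ∨ p) is T. ✗
w6: ◇◇(¬p ∧ ¬q ∨ p) is T. ✗
— 0 worlds.
For ◇□(q ∨ p → p):
w0: successors {w1, w3, w5}; □(q ∨ p → p) there: w1:T, w3:F, w5:F. ✓
w1: successors {w0, w2, w3}; □(q ∨ p → p) there: w0:T, w2:T, w3:F. ✓
w2: successors {w1, w2, w4, w5}; □(q ∨ p → p) there: w1:T, w2:T, w4:T, w5:F. ✓
w3: successors {w1, w3, w4, w5, w6}; □(q ∨ p → p) there: w1:T, w3:F, w4:T, w5:F, w6:F. ✓
w4: successors {w0, w1, w2}; □(q ∨ p → p) there: w0:T, w1:T, w2:T. ✓
w5: successors {w1, w2, w3, w5, w6}; □(q ∨ p → p) there: w1:T, w2:T, w3:F, w5:F, w6:F. ✓
w6: successors {w0, w4, w5, w6}; □(q ∨ p → p) there: w0:T, w4:T, w5:F, w6:F. ✓
— 7 worlds.

0 and 7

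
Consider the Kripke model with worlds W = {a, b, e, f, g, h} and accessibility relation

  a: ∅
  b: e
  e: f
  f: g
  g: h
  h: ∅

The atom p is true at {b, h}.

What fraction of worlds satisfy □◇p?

1/2

a: no successors, so □◇p holds vacuously. ✓
b: successors {e}; ◇p there: e:F. ✗
e: successors {f}; ◇p there: f:F. ✗
f: successors {g}; ◇p there: g:T. ✓
g: successors {h}; ◇p there: h:F. ✗
h: no successors, so □◇p holds vacuously. ✓
That's 3 of 6 worlds, so 3/6 = 1/2.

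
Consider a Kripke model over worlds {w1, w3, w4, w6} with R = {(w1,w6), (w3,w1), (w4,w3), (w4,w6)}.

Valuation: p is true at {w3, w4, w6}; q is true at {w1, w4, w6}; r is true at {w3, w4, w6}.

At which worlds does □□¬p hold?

w1: successors {w6}; □¬p there: w6:T. ✓
w3: successors {w1}; □¬p there: w1:F. ✗
w4: successors {w3, w6}; □¬p there: w3:T, w6:T. ✓
w6: no successors, so □□¬p holds vacuously. ✓

{w1, w4, w6}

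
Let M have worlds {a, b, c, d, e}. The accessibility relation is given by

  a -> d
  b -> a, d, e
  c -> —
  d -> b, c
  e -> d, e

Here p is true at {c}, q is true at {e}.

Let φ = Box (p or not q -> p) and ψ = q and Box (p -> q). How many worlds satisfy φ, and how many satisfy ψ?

1 and 1

For Box (p or not q -> p):
a: successors {d}; p or not q -> p there: d:F. ✗
b: successors {a, d, e}; p or not q -> p there: a:F, d:F, e:T. ✗
c: no successors, so Box (p or not q -> p) holds vacuously. ✓
d: successors {b, c}; p or not q -> p there: b:F, c:T. ✗
e: successors {d, e}; p or not q -> p there: d:F, e:T. ✗
— 1 world.
For q and Box (p -> q):
a: q is F, Box (p -> q) is T. ✗
b: q is F, Box (p -> q) is T. ✗
c: q is F, Box (p -> q) is T. ✗
d: q is F, Box (p -> q) is F. ✗
e: q is T, Box (p -> q) is T. ✓
— 1 world.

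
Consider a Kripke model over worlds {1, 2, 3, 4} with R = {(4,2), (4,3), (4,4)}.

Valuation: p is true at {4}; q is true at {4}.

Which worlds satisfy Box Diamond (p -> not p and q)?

1: no successors, so Box Diamond (p -> not p and q) holds vacuously. ✓
2: no successors, so Box Diamond (p -> not p and q) holds vacuously. ✓
3: no successors, so Box Diamond (p -> not p and q) holds vacuously. ✓
4: successors {2, 3, 4}; Diamond (p -> not p and q) there: 2:F, 3:F, 4:T. ✗

{1, 2, 3}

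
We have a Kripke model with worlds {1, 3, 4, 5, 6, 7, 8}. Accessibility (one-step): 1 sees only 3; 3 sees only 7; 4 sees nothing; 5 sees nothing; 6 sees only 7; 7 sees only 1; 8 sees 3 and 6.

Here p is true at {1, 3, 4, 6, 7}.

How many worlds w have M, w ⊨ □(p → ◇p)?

1: successors {3}; p → ◇p there: 3:T. ✓
3: successors {7}; p → ◇p there: 7:T. ✓
4: no successors, so □(p → ◇p) holds vacuously. ✓
5: no successors, so □(p → ◇p) holds vacuously. ✓
6: successors {7}; p → ◇p there: 7:T. ✓
7: successors {1}; p → ◇p there: 1:T. ✓
8: successors {3, 6}; p → ◇p there: 3:T, 6:T. ✓
Satisfying worlds: {1, 3, 4, 5, 6, 7, 8}.

7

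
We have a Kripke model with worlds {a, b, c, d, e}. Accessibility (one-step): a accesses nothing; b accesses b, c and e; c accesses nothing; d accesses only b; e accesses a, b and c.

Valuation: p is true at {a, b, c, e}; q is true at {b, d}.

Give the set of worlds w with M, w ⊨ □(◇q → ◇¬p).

a: no successors, so □(◇q → ◇¬p) holds vacuously. ✓
b: successors {b, c, e}; ◇q → ◇¬p there: b:F, c:T, e:F. ✗
c: no successors, so □(◇q → ◇¬p) holds vacuously. ✓
d: successors {b}; ◇q → ◇¬p there: b:F. ✗
e: successors {a, b, c}; ◇q → ◇¬p there: a:T, b:F, c:T. ✗

{a, c}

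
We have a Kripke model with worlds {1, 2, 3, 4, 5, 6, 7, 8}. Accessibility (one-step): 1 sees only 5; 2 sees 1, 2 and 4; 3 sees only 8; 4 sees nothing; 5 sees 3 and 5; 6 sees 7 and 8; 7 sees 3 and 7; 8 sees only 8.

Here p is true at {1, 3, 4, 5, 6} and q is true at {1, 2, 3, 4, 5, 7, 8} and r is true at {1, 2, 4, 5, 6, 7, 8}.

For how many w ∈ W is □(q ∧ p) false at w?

1: successors {5}; q ∧ p there: 5:T. ✓
2: successors {1, 2, 4}; q ∧ p there: 1:T, 2:F, 4:T. ✗
3: successors {8}; q ∧ p there: 8:F. ✗
4: no successors, so □(q ∧ p) holds vacuously. ✓
5: successors {3, 5}; q ∧ p there: 3:T, 5:T. ✓
6: successors {7, 8}; q ∧ p there: 7:F, 8:F. ✗
7: successors {3, 7}; q ∧ p there: 3:T, 7:F. ✗
8: successors {8}; q ∧ p there: 8:F. ✗
Satisfying worlds: {1, 4, 5}.
So □(q ∧ p) fails at the other 5 worlds.

5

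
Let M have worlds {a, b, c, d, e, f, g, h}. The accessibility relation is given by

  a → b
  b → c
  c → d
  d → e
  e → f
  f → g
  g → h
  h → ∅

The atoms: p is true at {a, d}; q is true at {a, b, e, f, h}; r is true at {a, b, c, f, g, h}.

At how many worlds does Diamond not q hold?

a: successors {b}; not q there: b:F. ✗
b: successors {c}; not q there: c:T. ✓
c: successors {d}; not q there: d:T. ✓
d: successors {e}; not q there: e:F. ✗
e: successors {f}; not q there: f:F. ✗
f: successors {g}; not q there: g:T. ✓
g: successors {h}; not q there: h:F. ✗
h: no successors, so Diamond not q fails. ✗
Satisfying worlds: {b, c, f}.

3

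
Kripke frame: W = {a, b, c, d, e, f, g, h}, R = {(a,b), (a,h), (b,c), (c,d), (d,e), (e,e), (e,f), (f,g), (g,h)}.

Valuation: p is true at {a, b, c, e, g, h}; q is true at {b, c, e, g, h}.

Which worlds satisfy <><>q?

{a, c, d, e, f}

a: successors {b, h}; <>q there: b:T, h:F. ✓
b: successors {c}; <>q there: c:F. ✗
c: successors {d}; <>q there: d:T. ✓
d: successors {e}; <>q there: e:T. ✓
e: successors {e, f}; <>q there: e:T, f:T. ✓
f: successors {g}; <>q there: g:T. ✓
g: successors {h}; <>q there: h:F. ✗
h: no successors, so <><>q fails. ✗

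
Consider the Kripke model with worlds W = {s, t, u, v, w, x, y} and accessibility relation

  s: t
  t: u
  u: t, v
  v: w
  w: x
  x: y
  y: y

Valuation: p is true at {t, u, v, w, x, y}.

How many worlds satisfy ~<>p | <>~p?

s: ~<>p is F, <>~p is F. ✗
t: ~<>p is F, <>~p is F. ✗
u: ~<>p is F, <>~p is F. ✗
v: ~<>p is F, <>~p is F. ✗
w: ~<>p is F, <>~p is F. ✗
x: ~<>p is F, <>~p is F. ✗
y: ~<>p is F, <>~p is F. ✗
Satisfying worlds: ∅.

0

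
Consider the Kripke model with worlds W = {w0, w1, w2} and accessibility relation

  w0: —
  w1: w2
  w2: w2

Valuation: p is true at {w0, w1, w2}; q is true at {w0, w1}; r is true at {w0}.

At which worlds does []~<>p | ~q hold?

{w0, w2}

w0: []~<>p is T, ~q is F. ✓
w1: []~<>p is F, ~q is F. ✗
w2: []~<>p is F, ~q is T. ✓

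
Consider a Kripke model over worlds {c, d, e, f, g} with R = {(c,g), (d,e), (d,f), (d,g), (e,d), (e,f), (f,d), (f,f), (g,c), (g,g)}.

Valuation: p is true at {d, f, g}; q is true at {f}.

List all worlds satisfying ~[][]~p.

c: [][]~p is F. ✓
d: [][]~p is F. ✓
e: [][]~p is F. ✓
f: [][]~p is F. ✓
g: [][]~p is F. ✓

{c, d, e, f, g}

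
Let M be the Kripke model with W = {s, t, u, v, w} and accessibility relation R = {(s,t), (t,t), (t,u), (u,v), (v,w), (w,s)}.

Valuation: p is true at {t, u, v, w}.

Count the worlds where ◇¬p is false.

4

s: successors {t}; ¬p there: t:F. ✗
t: successors {t, u}; ¬p there: t:F, u:F. ✗
u: successors {v}; ¬p there: v:F. ✗
v: successors {w}; ¬p there: w:F. ✗
w: successors {s}; ¬p there: s:T. ✓
Satisfying worlds: {w}.
So ◇¬p fails at the other 4 worlds.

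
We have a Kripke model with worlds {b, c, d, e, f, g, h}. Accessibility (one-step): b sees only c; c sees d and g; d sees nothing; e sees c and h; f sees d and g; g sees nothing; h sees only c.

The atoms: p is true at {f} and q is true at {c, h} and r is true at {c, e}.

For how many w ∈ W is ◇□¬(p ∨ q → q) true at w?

b: successors {c}; □¬(p ∨ q → q) there: c:F. ✗
c: successors {d, g}; □¬(p ∨ q → q) there: d:T, g:T. ✓
d: no successors, so ◇□¬(p ∨ q → q) fails. ✗
e: successors {c, h}; □¬(p ∨ q → q) there: c:F, h:F. ✗
f: successors {d, g}; □¬(p ∨ q → q) there: d:T, g:T. ✓
g: no successors, so ◇□¬(p ∨ q → q) fails. ✗
h: successors {c}; □¬(p ∨ q → q) there: c:F. ✗
Satisfying worlds: {c, f}.

2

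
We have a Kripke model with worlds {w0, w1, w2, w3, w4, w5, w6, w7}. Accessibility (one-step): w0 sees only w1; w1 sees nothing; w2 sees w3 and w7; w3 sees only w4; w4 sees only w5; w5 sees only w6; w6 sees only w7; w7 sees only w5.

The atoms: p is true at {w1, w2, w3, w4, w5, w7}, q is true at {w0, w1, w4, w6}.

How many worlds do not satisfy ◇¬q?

4

w0: successors {w1}; ¬q there: w1:F. ✗
w1: no successors, so ◇¬q fails. ✗
w2: successors {w3, w7}; ¬q there: w3:T, w7:T. ✓
w3: successors {w4}; ¬q there: w4:F. ✗
w4: successors {w5}; ¬q there: w5:T. ✓
w5: successors {w6}; ¬q there: w6:F. ✗
w6: successors {w7}; ¬q there: w7:T. ✓
w7: successors {w5}; ¬q there: w5:T. ✓
Satisfying worlds: {w2, w4, w6, w7}.
So ◇¬q fails at the other 4 worlds.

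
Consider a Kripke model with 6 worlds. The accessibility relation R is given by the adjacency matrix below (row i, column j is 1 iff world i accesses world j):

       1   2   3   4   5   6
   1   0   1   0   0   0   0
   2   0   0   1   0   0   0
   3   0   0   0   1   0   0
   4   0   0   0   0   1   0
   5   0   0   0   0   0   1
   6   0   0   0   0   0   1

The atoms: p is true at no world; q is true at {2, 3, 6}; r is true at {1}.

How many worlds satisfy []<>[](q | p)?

1: successors {2}; <>[](q | p) there: 2:F. ✗
2: successors {3}; <>[](q | p) there: 3:F. ✗
3: successors {4}; <>[](q | p) there: 4:T. ✓
4: successors {5}; <>[](q | p) there: 5:T. ✓
5: successors {6}; <>[](q | p) there: 6:T. ✓
6: successors {6}; <>[](q | p) there: 6:T. ✓
Satisfying worlds: {3, 4, 5, 6}.

4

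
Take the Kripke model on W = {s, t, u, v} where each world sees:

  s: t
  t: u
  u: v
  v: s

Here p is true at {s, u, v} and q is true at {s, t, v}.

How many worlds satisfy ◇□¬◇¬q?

s: successors {t}; □¬◇¬q there: t:T. ✓
t: successors {u}; □¬◇¬q there: u:T. ✓
u: successors {v}; □¬◇¬q there: v:T. ✓
v: successors {s}; □¬◇¬q there: s:F. ✗
Satisfying worlds: {s, t, u}.

3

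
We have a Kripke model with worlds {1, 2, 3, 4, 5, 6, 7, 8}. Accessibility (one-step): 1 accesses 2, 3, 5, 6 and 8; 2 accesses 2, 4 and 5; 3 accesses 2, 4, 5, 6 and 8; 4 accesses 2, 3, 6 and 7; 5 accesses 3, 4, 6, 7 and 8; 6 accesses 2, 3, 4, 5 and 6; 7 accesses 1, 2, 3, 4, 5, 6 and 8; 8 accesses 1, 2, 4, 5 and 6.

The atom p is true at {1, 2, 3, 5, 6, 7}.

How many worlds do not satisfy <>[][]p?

8

1: successors {2, 3, 5, 6, 8}; [][]p there: 2:F, 3:F, 5:F, 6:F, 8:F. ✗
2: successors {2, 4, 5}; [][]p there: 2:F, 4:F, 5:F. ✗
3: successors {2, 4, 5, 6, 8}; [][]p there: 2:F, 4:F, 5:F, 6:F, 8:F. ✗
4: successors {2, 3, 6, 7}; [][]p there: 2:F, 3:F, 6:F, 7:F. ✗
5: successors {3, 4, 6, 7, 8}; [][]p there: 3:F, 4:F, 6:F, 7:F, 8:F. ✗
6: successors {2, 3, 4, 5, 6}; [][]p there: 2:F, 3:F, 4:F, 5:F, 6:F. ✗
7: successors {1, 2, 3, 4, 5, 6, 8}; [][]p there: 1:F, 2:F, 3:F, 4:F, 5:F, 6:F, 8:F. ✗
8: successors {1, 2, 4, 5, 6}; [][]p there: 1:F, 2:F, 4:F, 5:F, 6:F. ✗
Satisfying worlds: ∅.
So <>[][]p fails at the other 8 worlds.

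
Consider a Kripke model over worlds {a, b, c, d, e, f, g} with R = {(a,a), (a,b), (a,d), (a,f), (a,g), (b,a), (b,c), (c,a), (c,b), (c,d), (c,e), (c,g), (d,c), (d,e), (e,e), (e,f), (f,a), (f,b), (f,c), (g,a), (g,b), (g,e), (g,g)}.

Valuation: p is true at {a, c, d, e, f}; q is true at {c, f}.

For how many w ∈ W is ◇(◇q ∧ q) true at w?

a: successors {a, b, d, f, g}; ◇q ∧ q there: a:F, b:F, d:F, f:T, g:F. ✓
b: successors {a, c}; ◇q ∧ q there: a:F, c:F. ✗
c: successors {a, b, d, e, g}; ◇q ∧ q there: a:F, b:F, d:F, e:F, g:F. ✗
d: successors {c, e}; ◇q ∧ q there: c:F, e:F. ✗
e: successors {e, f}; ◇q ∧ q there: e:F, f:T. ✓
f: successors {a, b, c}; ◇q ∧ q there: a:F, b:F, c:F. ✗
g: successors {a, b, e, g}; ◇q ∧ q there: a:F, b:F, e:F, g:F. ✗
Satisfying worlds: {a, e}.

2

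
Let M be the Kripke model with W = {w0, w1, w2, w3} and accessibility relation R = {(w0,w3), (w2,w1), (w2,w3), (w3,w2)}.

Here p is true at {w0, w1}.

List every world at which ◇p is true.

{w2}

w0: successors {w3}; p there: w3:F. ✗
w1: no successors, so ◇p fails. ✗
w2: successors {w1, w3}; p there: w1:T, w3:F. ✓
w3: successors {w2}; p there: w2:F. ✗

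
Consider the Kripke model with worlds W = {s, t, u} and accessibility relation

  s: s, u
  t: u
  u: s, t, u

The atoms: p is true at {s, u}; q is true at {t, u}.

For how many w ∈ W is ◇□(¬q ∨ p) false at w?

s: successors {s, u}; □(¬q ∨ p) there: s:T, u:F. ✓
t: successors {u}; □(¬q ∨ p) there: u:F. ✗
u: successors {s, t, u}; □(¬q ∨ p) there: s:T, t:T, u:F. ✓
Satisfying worlds: {s, u}.
So ◇□(¬q ∨ p) fails at the other 1 world.

1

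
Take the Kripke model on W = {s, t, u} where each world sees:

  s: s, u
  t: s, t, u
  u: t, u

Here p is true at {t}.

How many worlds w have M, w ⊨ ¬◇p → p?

2

s: ¬◇p is T, p is F. ✗
t: ¬◇p is F, p is T. ✓
u: ¬◇p is F, p is F. ✓
Satisfying worlds: {t, u}.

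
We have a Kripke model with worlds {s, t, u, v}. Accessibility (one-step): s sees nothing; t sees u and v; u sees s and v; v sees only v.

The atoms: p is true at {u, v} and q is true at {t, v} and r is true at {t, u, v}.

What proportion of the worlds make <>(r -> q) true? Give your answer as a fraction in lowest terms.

s: no successors, so <>(r -> q) fails. ✗
t: successors {u, v}; r -> q there: u:F, v:T. ✓
u: successors {s, v}; r -> q there: s:T, v:T. ✓
v: successors {v}; r -> q there: v:T. ✓
That's 3 of 4 worlds, so 3/4.

3/4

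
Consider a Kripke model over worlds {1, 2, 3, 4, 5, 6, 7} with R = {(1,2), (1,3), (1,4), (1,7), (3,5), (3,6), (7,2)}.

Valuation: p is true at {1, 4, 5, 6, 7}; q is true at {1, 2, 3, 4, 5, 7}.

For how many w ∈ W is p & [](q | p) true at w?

1: p is T, [](q | p) is T. ✓
2: p is F, [](q | p) is T. ✗
3: p is F, [](q | p) is T. ✗
4: p is T, [](q | p) is T. ✓
5: p is T, [](q | p) is T. ✓
6: p is T, [](q | p) is T. ✓
7: p is T, [](q | p) is T. ✓
Satisfying worlds: {1, 4, 5, 6, 7}.

5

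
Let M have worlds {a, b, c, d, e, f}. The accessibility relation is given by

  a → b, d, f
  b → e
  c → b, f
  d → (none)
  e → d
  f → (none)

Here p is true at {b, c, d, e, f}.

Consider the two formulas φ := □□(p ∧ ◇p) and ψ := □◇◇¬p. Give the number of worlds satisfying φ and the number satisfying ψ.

5 and 2

For □□(p ∧ ◇p):
a: successors {b, d, f}; □(p ∧ ◇p) there: b:T, d:T, f:T. ✓
b: successors {e}; □(p ∧ ◇p) there: e:F. ✗
c: successors {b, f}; □(p ∧ ◇p) there: b:T, f:T. ✓
d: no successors, so □□(p ∧ ◇p) holds vacuously. ✓
e: successors {d}; □(p ∧ ◇p) there: d:T. ✓
f: no successors, so □□(p ∧ ◇p) holds vacuously. ✓
— 5 worlds.
For □◇◇¬p:
a: successors {b, d, f}; ◇◇¬p there: b:F, d:F, f:F. ✗
b: successors {e}; ◇◇¬p there: e:F. ✗
c: successors {b, f}; ◇◇¬p there: b:F, f:F. ✗
d: no successors, so □◇◇¬p holds vacuously. ✓
e: successors {d}; ◇◇¬p there: d:F. ✗
f: no successors, so □◇◇¬p holds vacuously. ✓
— 2 worlds.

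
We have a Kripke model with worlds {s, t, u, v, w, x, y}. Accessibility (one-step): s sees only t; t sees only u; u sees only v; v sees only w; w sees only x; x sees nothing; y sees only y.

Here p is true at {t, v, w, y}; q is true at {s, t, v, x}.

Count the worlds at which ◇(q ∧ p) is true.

2

s: successors {t}; q ∧ p there: t:T. ✓
t: successors {u}; q ∧ p there: u:F. ✗
u: successors {v}; q ∧ p there: v:T. ✓
v: successors {w}; q ∧ p there: w:F. ✗
w: successors {x}; q ∧ p there: x:F. ✗
x: no successors, so ◇(q ∧ p) fails. ✗
y: successors {y}; q ∧ p there: y:F. ✗
Satisfying worlds: {s, u}.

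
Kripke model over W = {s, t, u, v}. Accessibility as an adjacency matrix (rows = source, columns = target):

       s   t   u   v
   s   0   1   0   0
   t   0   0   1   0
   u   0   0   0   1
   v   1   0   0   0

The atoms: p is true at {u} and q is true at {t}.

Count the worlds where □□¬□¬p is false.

s: successors {t}; □¬□¬p there: t:F. ✗
t: successors {u}; □¬□¬p there: u:F. ✗
u: successors {v}; □¬□¬p there: v:F. ✗
v: successors {s}; □¬□¬p there: s:T. ✓
Satisfying worlds: {v}.
So □□¬□¬p fails at the other 3 worlds.

3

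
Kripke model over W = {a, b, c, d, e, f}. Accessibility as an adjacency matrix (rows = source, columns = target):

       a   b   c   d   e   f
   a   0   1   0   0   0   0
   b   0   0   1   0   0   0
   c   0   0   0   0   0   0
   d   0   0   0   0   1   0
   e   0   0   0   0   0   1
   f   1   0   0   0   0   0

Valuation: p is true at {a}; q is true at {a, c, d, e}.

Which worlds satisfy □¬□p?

a: successors {b}; ¬□p there: b:T. ✓
b: successors {c}; ¬□p there: c:F. ✗
c: no successors, so □¬□p holds vacuously. ✓
d: successors {e}; ¬□p there: e:T. ✓
e: successors {f}; ¬□p there: f:F. ✗
f: successors {a}; ¬□p there: a:T. ✓

{a, c, d, f}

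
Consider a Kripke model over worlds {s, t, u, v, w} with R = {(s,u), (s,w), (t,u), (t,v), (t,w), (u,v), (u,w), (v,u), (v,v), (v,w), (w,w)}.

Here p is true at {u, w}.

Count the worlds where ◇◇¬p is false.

1

s: successors {u, w}; ◇¬p there: u:T, w:F. ✓
t: successors {u, v, w}; ◇¬p there: u:T, v:T, w:F. ✓
u: successors {v, w}; ◇¬p there: v:T, w:F. ✓
v: successors {u, v, w}; ◇¬p there: u:T, v:T, w:F. ✓
w: successors {w}; ◇¬p there: w:F. ✗
Satisfying worlds: {s, t, u, v}.
So ◇◇¬p fails at the other 1 world.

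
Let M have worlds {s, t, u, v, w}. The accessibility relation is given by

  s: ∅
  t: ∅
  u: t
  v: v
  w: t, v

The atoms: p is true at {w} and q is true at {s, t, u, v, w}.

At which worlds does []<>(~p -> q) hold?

s: no successors, so []<>(~p -> q) holds vacuously. ✓
t: no successors, so []<>(~p -> q) holds vacuously. ✓
u: successors {t}; <>(~p -> q) there: t:F. ✗
v: successors {v}; <>(~p -> q) there: v:T. ✓
w: successors {t, v}; <>(~p -> q) there: t:F, v:T. ✗

{s, t, v}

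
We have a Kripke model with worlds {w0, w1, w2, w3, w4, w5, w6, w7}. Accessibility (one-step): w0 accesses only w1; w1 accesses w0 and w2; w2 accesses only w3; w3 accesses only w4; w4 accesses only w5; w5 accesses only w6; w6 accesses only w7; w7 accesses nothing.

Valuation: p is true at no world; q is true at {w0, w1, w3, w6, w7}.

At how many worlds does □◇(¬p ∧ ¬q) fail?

4

w0: successors {w1}; ◇(¬p ∧ ¬q) there: w1:T. ✓
w1: successors {w0, w2}; ◇(¬p ∧ ¬q) there: w0:F, w2:F. ✗
w2: successors {w3}; ◇(¬p ∧ ¬q) there: w3:T. ✓
w3: successors {w4}; ◇(¬p ∧ ¬q) there: w4:T. ✓
w4: successors {w5}; ◇(¬p ∧ ¬q) there: w5:F. ✗
w5: successors {w6}; ◇(¬p ∧ ¬q) there: w6:F. ✗
w6: successors {w7}; ◇(¬p ∧ ¬q) there: w7:F. ✗
w7: no successors, so □◇(¬p ∧ ¬q) holds vacuously. ✓
Satisfying worlds: {w0, w2, w3, w7}.
So □◇(¬p ∧ ¬q) fails at the other 4 worlds.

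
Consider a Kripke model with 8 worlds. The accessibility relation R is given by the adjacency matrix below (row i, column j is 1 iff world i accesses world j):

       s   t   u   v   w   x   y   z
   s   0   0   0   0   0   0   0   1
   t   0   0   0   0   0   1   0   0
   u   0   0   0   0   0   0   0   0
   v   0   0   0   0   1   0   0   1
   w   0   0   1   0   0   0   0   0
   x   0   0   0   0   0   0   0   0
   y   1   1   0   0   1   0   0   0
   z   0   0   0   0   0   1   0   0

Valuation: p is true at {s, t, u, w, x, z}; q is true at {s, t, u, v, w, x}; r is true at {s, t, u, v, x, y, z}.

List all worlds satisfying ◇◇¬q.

{y}

s: successors {z}; ◇¬q there: z:F. ✗
t: successors {x}; ◇¬q there: x:F. ✗
u: no successors, so ◇◇¬q fails. ✗
v: successors {w, z}; ◇¬q there: w:F, z:F. ✗
w: successors {u}; ◇¬q there: u:F. ✗
x: no successors, so ◇◇¬q fails. ✗
y: successors {s, t, w}; ◇¬q there: s:T, t:F, w:F. ✓
z: successors {x}; ◇¬q there: x:F. ✗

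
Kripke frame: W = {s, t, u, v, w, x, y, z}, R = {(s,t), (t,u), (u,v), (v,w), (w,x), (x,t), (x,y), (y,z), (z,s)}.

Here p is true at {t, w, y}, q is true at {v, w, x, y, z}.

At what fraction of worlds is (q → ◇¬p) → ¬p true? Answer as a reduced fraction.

s: q → ◇¬p is T, ¬p is T. ✓
t: q → ◇¬p is T, ¬p is F. ✗
u: q → ◇¬p is T, ¬p is T. ✓
v: q → ◇¬p is F, ¬p is T. ✓
w: q → ◇¬p is T, ¬p is F. ✗
x: q → ◇¬p is F, ¬p is T. ✓
y: q → ◇¬p is T, ¬p is F. ✗
z: q → ◇¬p is T, ¬p is T. ✓
That's 5 of 8 worlds, so 5/8.

5/8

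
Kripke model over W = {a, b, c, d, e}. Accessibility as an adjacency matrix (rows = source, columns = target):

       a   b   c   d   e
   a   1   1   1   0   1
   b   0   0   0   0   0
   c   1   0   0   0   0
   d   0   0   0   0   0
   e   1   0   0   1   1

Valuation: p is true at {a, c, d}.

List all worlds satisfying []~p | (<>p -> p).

a: []~p is F, <>p -> p is T. ✓
b: []~p is T, <>p -> p is T. ✓
c: []~p is F, <>p -> p is T. ✓
d: []~p is T, <>p -> p is T. ✓
e: []~p is F, <>p -> p is F. ✗

{a, b, c, d}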